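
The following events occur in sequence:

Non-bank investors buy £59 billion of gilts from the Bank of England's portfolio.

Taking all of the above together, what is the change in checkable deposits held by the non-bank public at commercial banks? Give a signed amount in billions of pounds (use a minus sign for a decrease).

Asset sale (to non-banks) £59 billion: non-bank counterparties' bank balances fall → −£59B.

-£59 billion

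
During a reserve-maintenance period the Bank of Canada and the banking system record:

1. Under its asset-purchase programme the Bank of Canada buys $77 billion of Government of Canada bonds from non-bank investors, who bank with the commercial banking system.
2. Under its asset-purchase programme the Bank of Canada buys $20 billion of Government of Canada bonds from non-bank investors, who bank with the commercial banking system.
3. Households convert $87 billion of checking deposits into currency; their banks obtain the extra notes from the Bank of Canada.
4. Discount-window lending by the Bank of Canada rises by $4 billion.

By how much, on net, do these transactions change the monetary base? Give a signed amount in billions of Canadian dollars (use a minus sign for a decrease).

+$101 billion

Asset purchase (from non-banks) $77 billion: Bank of Canada balance sheet expands → +$77B.
Asset purchase (from non-banks) $20 billion: Bank of Canada balance sheet expands → +$20B.
Currency withdrawal $87 billion: just a shift between currency and reserves — both are base money → 0.
Discount-window loan $4 billion: Bank of Canada balance sheet expands → +$4B.
Net: 77 + 20 + 0 + 4 = +$101 billion.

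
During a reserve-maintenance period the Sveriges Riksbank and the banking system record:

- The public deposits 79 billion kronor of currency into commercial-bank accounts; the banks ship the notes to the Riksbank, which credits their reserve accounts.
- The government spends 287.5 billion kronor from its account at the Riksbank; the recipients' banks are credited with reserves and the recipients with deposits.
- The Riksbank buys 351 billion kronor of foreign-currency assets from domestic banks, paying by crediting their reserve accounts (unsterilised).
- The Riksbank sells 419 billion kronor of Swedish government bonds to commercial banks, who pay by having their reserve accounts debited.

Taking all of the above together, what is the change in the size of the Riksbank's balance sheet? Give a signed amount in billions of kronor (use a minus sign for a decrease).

-68 billion

Currency deposit 79 billion kronor: only the composition of liabilities changes → 0.
Government spending 287.5 billion kronor: only the composition of liabilities changes → 0.
FX purchase 351 billion kronor: a Riksbank asset is acquired → +351B.
OMO sale (to banks) 419 billion kronor: a Riksbank asset is shed → −419B.
Net: 0 + 0 + 351 − 419 = -68 billion.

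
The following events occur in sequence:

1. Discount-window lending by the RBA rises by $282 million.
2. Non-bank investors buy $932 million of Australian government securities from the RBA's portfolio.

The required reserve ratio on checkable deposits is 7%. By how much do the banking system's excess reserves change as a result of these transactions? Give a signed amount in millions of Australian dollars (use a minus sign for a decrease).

Discount-window loan $282 million: reserves +$282M, deposits 0.
Asset sale (to non-banks) $932 million: reserves −$932M, deposits −$932M.
Totals: Δreserves = −$650M, Δdeposits = −$932M.
Δrequired reserves = 7% × −$932M = −$65.24M.
Δexcess reserves = Δreserves − Δrequired = −$650M − (−$65.24M) = -$584.76 million.

-$584.76 million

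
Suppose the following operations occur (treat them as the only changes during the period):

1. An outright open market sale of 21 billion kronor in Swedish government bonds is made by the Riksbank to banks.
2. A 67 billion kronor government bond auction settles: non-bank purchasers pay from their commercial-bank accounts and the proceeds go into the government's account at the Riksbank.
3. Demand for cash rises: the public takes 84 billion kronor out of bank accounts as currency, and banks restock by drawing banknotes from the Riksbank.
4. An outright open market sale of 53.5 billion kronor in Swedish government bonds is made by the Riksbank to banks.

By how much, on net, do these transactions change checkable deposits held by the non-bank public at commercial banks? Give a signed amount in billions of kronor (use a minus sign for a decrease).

-151 billion

OMO sale (to banks) 21 billion kronor: the counterparty is a bank, so public deposits are unchanged → 0.
Government account inflow 67 billion kronor: non-bank counterparties' bank balances fall → −67B.
Currency withdrawal 84 billion kronor: non-bank counterparties' bank balances fall → −84B.
OMO sale (to banks) 53.5 billion kronor: the counterparty is a bank, so public deposits are unchanged → 0.
Net: 0 − 67 − 84 + 0 = -151 billion.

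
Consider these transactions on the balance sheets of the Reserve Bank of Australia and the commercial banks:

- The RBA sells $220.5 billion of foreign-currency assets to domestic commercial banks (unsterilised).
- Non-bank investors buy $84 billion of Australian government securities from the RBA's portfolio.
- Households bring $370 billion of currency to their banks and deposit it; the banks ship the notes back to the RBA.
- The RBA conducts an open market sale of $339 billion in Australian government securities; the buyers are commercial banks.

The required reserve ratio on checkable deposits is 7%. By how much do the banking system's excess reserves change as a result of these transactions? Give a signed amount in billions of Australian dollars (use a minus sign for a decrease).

FX sale $220.5 billion: reserves −$220.5B, deposits 0.
Asset sale (to non-banks) $84 billion: reserves −$84B, deposits −$84B.
Currency deposit $370 billion: reserves +$370B, deposits +$370B.
OMO sale (to banks) $339 billion: reserves −$339B, deposits 0.
Totals: Δreserves = −$273.5B, Δdeposits = +$286B.
Δrequired reserves = 7% × +$286B = +$20.02B.
Δexcess reserves = Δreserves − Δrequired = −$273.5B − (+$20.02B) = -$293.52 billion.

-$293.52 billion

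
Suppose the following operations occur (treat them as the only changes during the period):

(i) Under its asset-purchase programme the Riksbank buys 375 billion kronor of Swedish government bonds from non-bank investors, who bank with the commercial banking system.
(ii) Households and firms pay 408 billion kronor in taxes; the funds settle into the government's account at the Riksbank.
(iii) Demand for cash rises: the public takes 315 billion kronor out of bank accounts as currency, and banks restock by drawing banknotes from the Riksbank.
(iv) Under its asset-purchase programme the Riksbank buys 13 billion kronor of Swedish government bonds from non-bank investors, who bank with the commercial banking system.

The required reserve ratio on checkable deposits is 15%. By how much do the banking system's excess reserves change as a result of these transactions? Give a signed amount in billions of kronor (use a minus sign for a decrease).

Asset purchase (from non-banks) 375 billion kronor: reserves +375B, deposits +375B.
Government account inflow 408 billion kronor: reserves −408B, deposits −408B.
Currency withdrawal 315 billion kronor: reserves −315B, deposits −315B.
Asset purchase (from non-banks) 13 billion kronor: reserves +13B, deposits +13B.
Totals: Δreserves = −335B, Δdeposits = −335B.
Δrequired reserves = 15% × −335B = −50.25B.
Δexcess reserves = Δreserves − Δrequired = −335B − (−50.25B) = -284.75 billion.

-284.75 billion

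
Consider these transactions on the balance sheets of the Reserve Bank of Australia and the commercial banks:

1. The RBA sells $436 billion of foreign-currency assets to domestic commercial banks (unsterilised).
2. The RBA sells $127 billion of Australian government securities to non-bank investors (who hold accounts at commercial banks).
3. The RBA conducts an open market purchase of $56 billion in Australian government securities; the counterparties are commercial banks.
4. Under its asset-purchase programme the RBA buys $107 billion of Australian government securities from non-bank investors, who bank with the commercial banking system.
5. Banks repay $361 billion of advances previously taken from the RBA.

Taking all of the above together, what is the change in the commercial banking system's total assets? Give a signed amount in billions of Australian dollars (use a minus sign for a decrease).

FX sale $436 billion: just an asset swap on bank balance sheets → 0.
Asset sale (to non-banks) $127 billion: bank balance sheets shrink → −$127B.
OMO purchase (from banks) $56 billion: just an asset swap on bank balance sheets → 0.
Asset purchase (from non-banks) $107 billion: bank balance sheets expand → +$107B.
Discount-window repayment $361 billion: bank balance sheets shrink → −$361B.
Net: 0 − 127 + 0 + 107 − 361 = -$381 billion.

-$381 billion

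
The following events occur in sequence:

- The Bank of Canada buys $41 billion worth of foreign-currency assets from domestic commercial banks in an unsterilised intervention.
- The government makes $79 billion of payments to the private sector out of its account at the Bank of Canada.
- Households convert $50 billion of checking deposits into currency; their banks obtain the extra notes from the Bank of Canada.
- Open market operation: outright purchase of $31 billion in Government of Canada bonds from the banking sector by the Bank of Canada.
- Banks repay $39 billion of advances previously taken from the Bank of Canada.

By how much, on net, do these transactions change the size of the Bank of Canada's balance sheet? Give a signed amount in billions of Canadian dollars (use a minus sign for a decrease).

+$33 billion

FX purchase $41 billion: a Bank of Canada asset is acquired → +$41B.
Government spending $79 billion: only the composition of liabilities changes → 0.
Currency withdrawal $50 billion: only the composition of liabilities changes → 0.
OMO purchase (from banks) $31 billion: a Bank of Canada asset is acquired → +$31B.
Discount-window repayment $39 billion: a Bank of Canada asset is shed → −$39B.
Net: 41 + 0 + 0 + 31 − 39 = +$33 billion.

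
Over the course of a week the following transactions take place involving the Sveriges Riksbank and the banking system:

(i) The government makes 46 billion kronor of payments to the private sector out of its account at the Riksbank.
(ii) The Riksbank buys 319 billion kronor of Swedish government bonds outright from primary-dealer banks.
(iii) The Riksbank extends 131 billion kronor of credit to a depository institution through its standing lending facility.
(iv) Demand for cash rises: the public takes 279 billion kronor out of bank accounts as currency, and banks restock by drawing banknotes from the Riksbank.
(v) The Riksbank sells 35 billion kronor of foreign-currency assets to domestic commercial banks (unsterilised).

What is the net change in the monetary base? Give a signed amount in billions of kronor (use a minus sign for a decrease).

Riksbank balance sheet:
  Assets:      Securities +319B, Loans to banks +131B, Foreign assets −35B
  Liabilities: Bank reserves +182B, Currency in circulation +279B, Government deposits −46B
Commercial banking system:
  Assets:      Reserves at CB +182B, Securities −319B, Foreign assets +35B
  Liabilities: Checkable deposits −233B, Borrowings from CB +131B
Monetary base = currency + reserves: +279B + (+182B) = +461 billion.

+461 billion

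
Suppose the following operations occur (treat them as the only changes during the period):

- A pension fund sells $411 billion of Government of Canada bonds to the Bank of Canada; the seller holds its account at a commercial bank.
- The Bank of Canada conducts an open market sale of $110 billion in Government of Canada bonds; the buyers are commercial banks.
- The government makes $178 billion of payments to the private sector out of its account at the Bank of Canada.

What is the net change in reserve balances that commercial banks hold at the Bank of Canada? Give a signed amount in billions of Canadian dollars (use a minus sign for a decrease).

Asset purchase (from non-banks) $411 billion: the Bank of Canada pays by crediting reserve accounts → +$411B.
OMO sale (to banks) $110 billion: the buying banks pay out of their reserve balances → −$110B.
Government spending $178 billion: government payments flow into bank reserve accounts → +$178B.
Net: 411 − 110 + 178 = +$479 billion.

+$479 billion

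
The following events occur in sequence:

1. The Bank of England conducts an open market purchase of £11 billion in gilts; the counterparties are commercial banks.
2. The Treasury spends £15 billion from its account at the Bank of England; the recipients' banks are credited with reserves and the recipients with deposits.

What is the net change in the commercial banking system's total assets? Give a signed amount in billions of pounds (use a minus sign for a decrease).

+£15 billion

OMO purchase (from banks) £11 billion: just an asset swap on bank balance sheets → 0.
Government spending £15 billion: bank balance sheets expand → +£15B.
Net: 0 + 15 = +£15 billion.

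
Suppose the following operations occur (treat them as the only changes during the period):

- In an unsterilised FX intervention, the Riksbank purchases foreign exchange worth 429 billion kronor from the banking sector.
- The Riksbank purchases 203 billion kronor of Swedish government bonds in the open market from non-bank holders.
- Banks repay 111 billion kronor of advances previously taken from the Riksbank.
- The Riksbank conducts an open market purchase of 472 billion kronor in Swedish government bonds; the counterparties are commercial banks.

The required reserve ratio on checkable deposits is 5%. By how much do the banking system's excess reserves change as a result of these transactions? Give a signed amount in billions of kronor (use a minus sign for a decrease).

FX purchase 429 billion kronor: reserves +429B, deposits 0.
Asset purchase (from non-banks) 203 billion kronor: reserves +203B, deposits +203B.
Discount-window repayment 111 billion kronor: reserves −111B, deposits 0.
OMO purchase (from banks) 472 billion kronor: reserves +472B, deposits 0.
Totals: Δreserves = +993B, Δdeposits = +203B.
Δrequired reserves = 5% × +203B = +10.15B.
Δexcess reserves = Δreserves − Δrequired = +993B − (+10.15B) = +982.85 billion.

+982.85 billion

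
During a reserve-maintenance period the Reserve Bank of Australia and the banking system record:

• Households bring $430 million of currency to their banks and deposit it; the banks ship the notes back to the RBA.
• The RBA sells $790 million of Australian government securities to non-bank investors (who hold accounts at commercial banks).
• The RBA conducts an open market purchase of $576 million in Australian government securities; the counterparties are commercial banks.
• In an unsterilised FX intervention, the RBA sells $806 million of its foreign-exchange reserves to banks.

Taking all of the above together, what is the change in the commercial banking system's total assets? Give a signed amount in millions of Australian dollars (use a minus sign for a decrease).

-$360 million

Currency deposit $430 million: bank balance sheets expand → +$430M.
Asset sale (to non-banks) $790 million: bank balance sheets shrink → −$790M.
OMO purchase (from banks) $576 million: just an asset swap on bank balance sheets → 0.
FX sale $806 million: just an asset swap on bank balance sheets → 0.
Net: 430 − 790 + 0 + 0 = -$360 million.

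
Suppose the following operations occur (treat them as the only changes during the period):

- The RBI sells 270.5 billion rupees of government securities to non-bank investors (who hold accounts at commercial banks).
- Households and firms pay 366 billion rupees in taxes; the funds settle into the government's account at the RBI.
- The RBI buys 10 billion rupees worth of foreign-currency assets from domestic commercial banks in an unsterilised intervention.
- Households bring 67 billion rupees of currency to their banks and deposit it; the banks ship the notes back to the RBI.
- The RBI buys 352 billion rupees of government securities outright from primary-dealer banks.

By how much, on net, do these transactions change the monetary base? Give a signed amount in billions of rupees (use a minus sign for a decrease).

-274.5 billion

Asset sale (to non-banks) 270.5 billion rupees: RBI balance sheet contracts → −270.5B.
Government account inflow 366 billion rupees: reserves shift to a non-base liability → −366B.
FX purchase 10 billion rupees: RBI balance sheet expands → +10B.
Currency deposit 67 billion rupees: just a shift between currency and reserves — both are base money → 0.
OMO purchase (from banks) 352 billion rupees: RBI balance sheet expands → +352B.
Net: −270.5 − 366 + 10 + 0 + 352 = -274.5 billion.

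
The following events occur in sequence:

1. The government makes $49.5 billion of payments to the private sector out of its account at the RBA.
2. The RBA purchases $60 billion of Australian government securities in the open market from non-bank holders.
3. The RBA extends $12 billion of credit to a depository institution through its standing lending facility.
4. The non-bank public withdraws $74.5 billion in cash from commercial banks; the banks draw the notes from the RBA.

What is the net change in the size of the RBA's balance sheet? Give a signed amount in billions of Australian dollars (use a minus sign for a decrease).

+$72 billion

RBA balance sheet:
  Assets:      Securities +$60B, Loans to banks +$12B
  Liabilities: Bank reserves +$47B, Currency in circulation +$74.5B, Government deposits −$49.5B
Commercial banking system:
  Assets:      Reserves at CB +$47B
  Liabilities: Checkable deposits +$35B, Borrowings from CB +$12B
Change in total RBA assets = +$72 billion.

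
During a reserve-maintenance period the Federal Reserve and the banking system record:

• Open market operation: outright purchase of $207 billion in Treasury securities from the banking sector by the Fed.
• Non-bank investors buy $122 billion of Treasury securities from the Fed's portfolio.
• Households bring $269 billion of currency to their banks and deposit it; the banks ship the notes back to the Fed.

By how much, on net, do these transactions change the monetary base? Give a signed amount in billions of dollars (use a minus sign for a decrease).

Fed balance sheet:
  Assets:      Securities +$85B
  Liabilities: Bank reserves +$354B, Currency in circulation −$269B
Monetary base = currency + reserves: −$269B + (+$354B) = +$85 billion.

+$85 billion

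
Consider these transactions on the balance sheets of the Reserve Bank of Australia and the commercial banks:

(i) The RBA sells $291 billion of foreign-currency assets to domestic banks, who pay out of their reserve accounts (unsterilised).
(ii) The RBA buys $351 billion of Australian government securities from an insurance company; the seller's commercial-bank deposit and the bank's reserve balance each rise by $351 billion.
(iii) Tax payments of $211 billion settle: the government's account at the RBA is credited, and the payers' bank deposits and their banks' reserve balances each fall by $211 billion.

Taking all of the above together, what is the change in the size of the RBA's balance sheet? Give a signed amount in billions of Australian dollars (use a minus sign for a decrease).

+$60 billion

RBA balance sheet:
  Assets:      Securities +$351B, Foreign assets −$291B
  Liabilities: Bank reserves −$151B, Government deposits +$211B
Commercial banking system:
  Assets:      Reserves at CB −$151B, Foreign assets +$291B
  Liabilities: Checkable deposits +$140B
Change in total RBA assets = +$60 billion.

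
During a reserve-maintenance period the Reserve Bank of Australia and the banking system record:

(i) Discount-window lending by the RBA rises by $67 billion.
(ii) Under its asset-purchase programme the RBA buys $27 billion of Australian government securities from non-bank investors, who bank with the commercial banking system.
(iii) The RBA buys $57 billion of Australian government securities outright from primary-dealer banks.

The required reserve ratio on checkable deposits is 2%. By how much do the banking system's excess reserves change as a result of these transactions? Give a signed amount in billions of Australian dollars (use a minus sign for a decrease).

+$150.46 billion

Discount-window loan $67 billion: reserves +$67B, deposits 0.
Asset purchase (from non-banks) $27 billion: reserves +$27B, deposits +$27B.
OMO purchase (from banks) $57 billion: reserves +$57B, deposits 0.
Totals: Δreserves = +$151B, Δdeposits = +$27B.
Δrequired reserves = 2% × +$27B = +$0.54B.
Δexcess reserves = Δreserves − Δrequired = +$151B − (+$0.54B) = +$150.46 billion.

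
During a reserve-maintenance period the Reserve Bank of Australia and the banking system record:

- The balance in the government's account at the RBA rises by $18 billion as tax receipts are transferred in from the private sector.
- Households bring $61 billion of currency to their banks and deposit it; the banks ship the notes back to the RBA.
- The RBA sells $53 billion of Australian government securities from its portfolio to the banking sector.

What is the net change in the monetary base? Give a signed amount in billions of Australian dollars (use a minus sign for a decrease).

-$71 billion

Government account inflow $18 billion: reserves shift to a non-base liability → −$18B.
Currency deposit $61 billion: just a shift between currency and reserves — both are base money → 0.
OMO sale (to banks) $53 billion: RBA balance sheet contracts → −$53B.
Net: −18 + 0 − 53 = -$71 billion.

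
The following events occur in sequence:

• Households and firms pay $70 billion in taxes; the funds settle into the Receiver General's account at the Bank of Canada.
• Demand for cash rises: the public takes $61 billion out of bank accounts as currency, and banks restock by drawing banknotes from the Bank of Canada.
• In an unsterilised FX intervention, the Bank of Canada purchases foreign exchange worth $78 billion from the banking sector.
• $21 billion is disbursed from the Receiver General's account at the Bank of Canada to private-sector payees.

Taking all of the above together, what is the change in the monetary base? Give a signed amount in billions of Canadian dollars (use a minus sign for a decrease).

Government account inflow $70 billion: reserves shift to a non-base liability → −$70B.
Currency withdrawal $61 billion: just a shift between currency and reserves — both are base money → 0.
FX purchase $78 billion: Bank of Canada balance sheet expands → +$78B.
Government spending $21 billion: a non-base liability converts back to reserves → +$21B.
Net: −70 + 0 + 78 + 21 = +$29 billion.

+$29 billion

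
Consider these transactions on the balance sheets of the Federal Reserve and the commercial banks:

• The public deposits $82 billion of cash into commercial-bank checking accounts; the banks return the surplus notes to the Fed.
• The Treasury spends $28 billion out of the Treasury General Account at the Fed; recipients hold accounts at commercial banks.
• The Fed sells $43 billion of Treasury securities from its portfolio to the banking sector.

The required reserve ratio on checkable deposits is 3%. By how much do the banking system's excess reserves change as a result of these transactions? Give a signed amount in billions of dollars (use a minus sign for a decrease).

+$63.7 billion

Currency deposit $82 billion: reserves +$82B, deposits +$82B.
Government spending $28 billion: reserves +$28B, deposits +$28B.
OMO sale (to banks) $43 billion: reserves −$43B, deposits 0.
Totals: Δreserves = +$67B, Δdeposits = +$110B.
Δrequired reserves = 3% × +$110B = +$3.3B.
Δexcess reserves = Δreserves − Δrequired = +$67B − (+$3.3B) = +$63.7 billion.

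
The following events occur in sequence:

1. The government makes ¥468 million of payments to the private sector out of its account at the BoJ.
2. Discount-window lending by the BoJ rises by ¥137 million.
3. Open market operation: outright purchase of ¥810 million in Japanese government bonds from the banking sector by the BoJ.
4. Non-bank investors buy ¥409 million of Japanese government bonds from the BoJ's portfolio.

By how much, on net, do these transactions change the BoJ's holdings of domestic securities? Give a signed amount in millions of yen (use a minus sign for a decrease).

+¥401 million

BoJ balance sheet:
  Assets:      Securities +¥401M, Loans to banks +¥137M
  Liabilities: Bank reserves +¥1006M, Government deposits −¥468M
So the change in the BoJ's holdings of domestic securities is +¥401 million.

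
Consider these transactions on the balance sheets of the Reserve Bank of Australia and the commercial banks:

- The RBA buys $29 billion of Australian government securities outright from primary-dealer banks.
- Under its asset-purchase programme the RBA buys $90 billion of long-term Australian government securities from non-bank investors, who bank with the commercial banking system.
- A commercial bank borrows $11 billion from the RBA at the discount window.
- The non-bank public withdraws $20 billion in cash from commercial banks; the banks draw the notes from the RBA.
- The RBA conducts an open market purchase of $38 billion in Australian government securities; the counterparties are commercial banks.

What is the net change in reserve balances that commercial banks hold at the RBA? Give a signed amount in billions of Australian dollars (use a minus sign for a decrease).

+$148 billion

RBA balance sheet:
  Assets:      Securities +$157B, Loans to banks +$11B
  Liabilities: Bank reserves +$148B, Currency in circulation +$20B
Commercial banking system:
  Assets:      Reserves at CB +$148B, Securities −$67B
  Liabilities: Checkable deposits +$70B, Borrowings from CB +$11B
So the change in reserve balances that commercial banks hold at the RBA is +$148 billion.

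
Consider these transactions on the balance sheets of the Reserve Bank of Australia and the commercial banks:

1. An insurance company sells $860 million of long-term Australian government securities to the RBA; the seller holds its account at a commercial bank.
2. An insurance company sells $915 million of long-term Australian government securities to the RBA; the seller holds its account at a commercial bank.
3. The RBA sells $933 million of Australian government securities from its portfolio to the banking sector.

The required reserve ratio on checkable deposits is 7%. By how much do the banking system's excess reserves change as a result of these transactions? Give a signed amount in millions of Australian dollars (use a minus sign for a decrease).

Asset purchase (from non-banks) $860 million: reserves +$860M, deposits +$860M.
Asset purchase (from non-banks) $915 million: reserves +$915M, deposits +$915M.
OMO sale (to banks) $933 million: reserves −$933M, deposits 0.
Totals: Δreserves = +$842M, Δdeposits = +$1775M.
Δrequired reserves = 7% × +$1775M = +$124.25M.
Δexcess reserves = Δreserves − Δrequired = +$842M − (+$124.25M) = +$717.75 million.

+$717.75 million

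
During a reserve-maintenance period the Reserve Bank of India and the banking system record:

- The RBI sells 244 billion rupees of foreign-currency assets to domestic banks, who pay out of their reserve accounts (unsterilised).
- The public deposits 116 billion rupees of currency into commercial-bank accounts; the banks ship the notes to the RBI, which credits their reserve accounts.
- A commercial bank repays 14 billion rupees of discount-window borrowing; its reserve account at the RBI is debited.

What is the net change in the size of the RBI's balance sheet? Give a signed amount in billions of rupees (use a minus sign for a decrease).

-258 billion

FX sale 244 billion rupees: an RBI asset is shed → −244B.
Currency deposit 116 billion rupees: only the composition of liabilities changes → 0.
Discount-window repayment 14 billion rupees: an RBI asset is shed → −14B.
Net: −244 + 0 − 14 = -258 billion.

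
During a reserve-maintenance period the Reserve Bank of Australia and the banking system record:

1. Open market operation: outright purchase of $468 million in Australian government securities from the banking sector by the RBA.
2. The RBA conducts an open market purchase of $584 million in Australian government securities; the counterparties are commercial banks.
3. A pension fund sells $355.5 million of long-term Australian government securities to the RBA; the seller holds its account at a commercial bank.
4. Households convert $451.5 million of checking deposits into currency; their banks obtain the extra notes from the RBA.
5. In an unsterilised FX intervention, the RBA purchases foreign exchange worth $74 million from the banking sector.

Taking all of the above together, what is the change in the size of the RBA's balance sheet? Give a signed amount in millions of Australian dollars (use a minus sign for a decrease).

+$1481.5 million

OMO purchase (from banks) $468 million: an RBA asset is acquired → +$468M.
OMO purchase (from banks) $584 million: an RBA asset is acquired → +$584M.
Asset purchase (from non-banks) $355.5 million: an RBA asset is acquired → +$355.5M.
Currency withdrawal $451.5 million: only the composition of liabilities changes → 0.
FX purchase $74 million: an RBA asset is acquired → +$74M.
Net: 468 + 584 + 355.5 + 0 + 74 = +$1481.5 million.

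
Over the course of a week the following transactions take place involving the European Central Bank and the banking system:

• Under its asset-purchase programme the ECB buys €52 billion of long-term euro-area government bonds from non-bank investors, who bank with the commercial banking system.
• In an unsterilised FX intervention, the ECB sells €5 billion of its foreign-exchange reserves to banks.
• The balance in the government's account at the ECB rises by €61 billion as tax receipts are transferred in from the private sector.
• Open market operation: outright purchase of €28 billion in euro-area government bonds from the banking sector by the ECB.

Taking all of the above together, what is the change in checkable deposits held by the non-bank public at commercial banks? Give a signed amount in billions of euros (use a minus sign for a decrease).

ECB balance sheet:
  Assets:      Securities +€80B, Foreign assets −€5B
  Liabilities: Bank reserves +€14B, Government deposits +€61B
Commercial banking system:
  Assets:      Reserves at CB +€14B, Securities −€28B, Foreign assets +€5B
  Liabilities: Checkable deposits −€9B
So the change in checkable deposits held by the non-bank public at commercial banks is -€9 billion.

-€9 billion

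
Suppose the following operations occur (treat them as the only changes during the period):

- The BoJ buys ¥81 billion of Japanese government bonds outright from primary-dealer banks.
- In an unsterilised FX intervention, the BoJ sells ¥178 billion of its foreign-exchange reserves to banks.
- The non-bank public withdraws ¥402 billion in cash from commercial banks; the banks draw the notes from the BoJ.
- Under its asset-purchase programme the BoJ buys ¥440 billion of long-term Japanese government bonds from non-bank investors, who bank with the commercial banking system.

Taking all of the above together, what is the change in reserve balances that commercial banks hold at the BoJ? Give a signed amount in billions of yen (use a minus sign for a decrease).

OMO purchase (from banks) ¥81 billion: the BoJ pays by crediting reserve accounts → +¥81B.
FX sale ¥178 billion: the buying banks pay out of their reserve balances → −¥178B.
Currency withdrawal ¥402 billion: banks swap reserves for currency → −¥402B.
Asset purchase (from non-banks) ¥440 billion: the BoJ pays by crediting reserve accounts → +¥440B.
Net: 81 − 178 − 402 + 440 = -¥59 billion.

-¥59 billion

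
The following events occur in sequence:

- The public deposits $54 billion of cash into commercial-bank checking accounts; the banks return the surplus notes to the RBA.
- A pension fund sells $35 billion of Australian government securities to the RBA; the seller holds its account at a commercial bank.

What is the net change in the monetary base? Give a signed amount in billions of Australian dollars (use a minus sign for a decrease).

Currency deposit $54 billion: just a shift between currency and reserves — both are base money → 0.
Asset purchase (from non-banks) $35 billion: RBA balance sheet expands → +$35B.
Net: 0 + 35 = +$35 billion.

+$35 billion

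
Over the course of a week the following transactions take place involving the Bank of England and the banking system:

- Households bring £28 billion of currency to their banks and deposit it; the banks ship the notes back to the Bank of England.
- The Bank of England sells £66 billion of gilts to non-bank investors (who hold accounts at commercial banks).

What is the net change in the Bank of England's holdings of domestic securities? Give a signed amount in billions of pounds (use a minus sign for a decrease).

Bank of England balance sheet:
  Assets:      Securities −£66B
  Liabilities: Bank reserves −£38B, Currency in circulation −£28B
Commercial banking system:
  Assets:      Reserves at CB −£38B
  Liabilities: Checkable deposits −£38B
So the change in the Bank of England's holdings of domestic securities is -£66 billion.

-£66 billion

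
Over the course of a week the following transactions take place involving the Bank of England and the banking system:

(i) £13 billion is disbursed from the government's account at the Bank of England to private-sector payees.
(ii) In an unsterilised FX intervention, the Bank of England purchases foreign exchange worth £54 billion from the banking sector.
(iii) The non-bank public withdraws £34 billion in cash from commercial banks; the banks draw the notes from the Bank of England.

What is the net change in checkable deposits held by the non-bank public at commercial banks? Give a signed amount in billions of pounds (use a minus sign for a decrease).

Government spending £13 billion: non-bank counterparties' bank balances rise → +£13B.
FX purchase £54 billion: the counterparty is a bank, so public deposits are unchanged → 0.
Currency withdrawal £34 billion: non-bank counterparties' bank balances fall → −£34B.
Net: 13 + 0 − 34 = -£21 billion.

-£21 billion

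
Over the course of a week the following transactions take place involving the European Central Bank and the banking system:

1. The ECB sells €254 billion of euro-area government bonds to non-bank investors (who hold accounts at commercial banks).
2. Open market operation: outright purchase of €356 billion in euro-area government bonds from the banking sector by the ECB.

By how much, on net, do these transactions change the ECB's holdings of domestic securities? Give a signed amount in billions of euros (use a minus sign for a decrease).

+€102 billion

Asset sale (to non-banks) €254 billion: securities removed from the ECB's portfolio → −€254B.
OMO purchase (from banks) €356 billion: securities added to the ECB's portfolio → +€356B.
Net: −254 + 356 = +€102 billion.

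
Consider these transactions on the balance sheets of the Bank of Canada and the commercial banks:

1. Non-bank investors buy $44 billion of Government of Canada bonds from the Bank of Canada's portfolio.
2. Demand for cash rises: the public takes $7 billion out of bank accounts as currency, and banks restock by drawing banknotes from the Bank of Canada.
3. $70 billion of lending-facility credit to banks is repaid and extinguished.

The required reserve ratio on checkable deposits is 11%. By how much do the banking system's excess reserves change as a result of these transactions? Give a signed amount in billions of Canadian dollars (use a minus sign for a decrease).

-$115.39 billion

Asset sale (to non-banks) $44 billion: reserves −$44B, deposits −$44B.
Currency withdrawal $7 billion: reserves −$7B, deposits −$7B.
Discount-window repayment $70 billion: reserves −$70B, deposits 0.
Totals: Δreserves = −$121B, Δdeposits = −$51B.
Δrequired reserves = 11% × −$51B = −$5.61B.
Δexcess reserves = Δreserves − Δrequired = −$121B − (−$5.61B) = -$115.39 billion.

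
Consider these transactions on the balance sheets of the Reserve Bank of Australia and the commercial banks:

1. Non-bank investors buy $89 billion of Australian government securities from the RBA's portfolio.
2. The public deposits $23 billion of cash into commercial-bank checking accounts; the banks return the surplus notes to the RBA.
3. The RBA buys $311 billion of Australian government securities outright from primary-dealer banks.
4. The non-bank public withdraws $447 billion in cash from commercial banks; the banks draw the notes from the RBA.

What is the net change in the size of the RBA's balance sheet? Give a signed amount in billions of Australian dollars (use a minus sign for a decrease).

+$222 billion

Asset sale (to non-banks) $89 billion: an RBA asset is shed → −$89B.
Currency deposit $23 billion: only the composition of liabilities changes → 0.
OMO purchase (from banks) $311 billion: an RBA asset is acquired → +$311B.
Currency withdrawal $447 billion: only the composition of liabilities changes → 0.
Net: −89 + 0 + 311 + 0 = +$222 billion.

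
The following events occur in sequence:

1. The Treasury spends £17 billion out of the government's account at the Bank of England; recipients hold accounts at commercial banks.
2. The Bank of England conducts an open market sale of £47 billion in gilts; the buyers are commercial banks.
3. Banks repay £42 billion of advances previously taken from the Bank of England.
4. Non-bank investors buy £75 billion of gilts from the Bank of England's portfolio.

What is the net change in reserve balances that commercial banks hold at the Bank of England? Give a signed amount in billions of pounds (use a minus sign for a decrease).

Government spending £17 billion: government payments flow into bank reserve accounts → +£17B.
OMO sale (to banks) £47 billion: the buying banks pay out of their reserve balances → −£47B.
Discount-window repayment £42 billion: repayment is debited from reserves → −£42B.
Asset sale (to non-banks) £75 billion: the non-bank buyers' banks settle from reserves → −£75B.
Net: 17 − 47 − 42 − 75 = -£147 billion.

-£147 billion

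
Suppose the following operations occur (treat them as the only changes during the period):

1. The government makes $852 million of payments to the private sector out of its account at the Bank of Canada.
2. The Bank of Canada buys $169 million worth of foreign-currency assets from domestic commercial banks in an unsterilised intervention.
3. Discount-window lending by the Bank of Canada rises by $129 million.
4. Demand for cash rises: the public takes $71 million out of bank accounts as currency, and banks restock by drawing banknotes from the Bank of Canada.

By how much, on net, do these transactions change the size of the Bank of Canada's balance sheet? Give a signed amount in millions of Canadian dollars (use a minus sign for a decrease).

Government spending $852 million: only the composition of liabilities changes → 0.
FX purchase $169 million: a Bank of Canada asset is acquired → +$169M.
Discount-window loan $129 million: a Bank of Canada asset is acquired → +$129M.
Currency withdrawal $71 million: only the composition of liabilities changes → 0.
Net: 0 + 169 + 129 + 0 = +$298 million.

+$298 million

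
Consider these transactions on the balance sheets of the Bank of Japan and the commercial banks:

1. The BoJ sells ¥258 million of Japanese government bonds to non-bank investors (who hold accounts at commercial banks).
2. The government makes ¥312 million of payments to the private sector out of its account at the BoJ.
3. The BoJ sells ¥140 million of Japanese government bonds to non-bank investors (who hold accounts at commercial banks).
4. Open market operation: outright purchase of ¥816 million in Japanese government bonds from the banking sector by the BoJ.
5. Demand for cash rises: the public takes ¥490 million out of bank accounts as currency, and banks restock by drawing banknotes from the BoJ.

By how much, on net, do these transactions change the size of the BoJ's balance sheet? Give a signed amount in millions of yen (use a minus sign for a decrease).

Asset sale (to non-banks) ¥258 million: a BoJ asset is shed → −¥258M.
Government spending ¥312 million: only the composition of liabilities changes → 0.
Asset sale (to non-banks) ¥140 million: a BoJ asset is shed → −¥140M.
OMO purchase (from banks) ¥816 million: a BoJ asset is acquired → +¥816M.
Currency withdrawal ¥490 million: only the composition of liabilities changes → 0.
Net: −258 + 0 − 140 + 816 + 0 = +¥418 million.

+¥418 million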